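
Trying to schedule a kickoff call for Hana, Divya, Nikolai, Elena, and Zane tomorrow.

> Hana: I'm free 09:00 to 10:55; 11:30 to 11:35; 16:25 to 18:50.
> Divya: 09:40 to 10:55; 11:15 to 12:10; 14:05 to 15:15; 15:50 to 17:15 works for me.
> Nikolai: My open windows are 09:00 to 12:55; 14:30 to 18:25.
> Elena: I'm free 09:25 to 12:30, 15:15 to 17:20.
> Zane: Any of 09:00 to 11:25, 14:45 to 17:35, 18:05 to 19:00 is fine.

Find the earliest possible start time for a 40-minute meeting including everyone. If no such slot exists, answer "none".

09:40

Hana ∩ Divya: 09:40-10:55, 11:30-11:35, 16:25-17:15.
Hana ∩ Divya ∩ Nikolai: 09:40-10:55, 11:30-11:35, 16:25-17:15.
Hana ∩ Divya ∩ Nikolai ∩ Elena: 09:40-10:55, 11:30-11:35, 16:25-17:15.
Hana ∩ Divya ∩ Nikolai ∩ Elena ∩ Zane: 09:40-10:55, 16:25-17:15.
The first common window of at least 40 minutes is 09:40-10:55, so the earliest start is 09:40.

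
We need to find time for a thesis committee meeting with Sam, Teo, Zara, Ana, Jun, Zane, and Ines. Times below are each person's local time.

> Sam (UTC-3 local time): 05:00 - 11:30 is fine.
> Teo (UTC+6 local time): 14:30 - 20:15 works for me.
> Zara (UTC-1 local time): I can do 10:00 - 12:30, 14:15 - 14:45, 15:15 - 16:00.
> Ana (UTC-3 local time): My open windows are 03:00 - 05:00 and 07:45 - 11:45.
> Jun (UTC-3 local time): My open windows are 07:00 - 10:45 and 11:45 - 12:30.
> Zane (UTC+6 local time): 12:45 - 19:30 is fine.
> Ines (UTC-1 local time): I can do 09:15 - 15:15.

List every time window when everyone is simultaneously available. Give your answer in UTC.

11:00-13:30

Sam in UTC: 08:00-14:30 (add 3h to convert from UTC-3).
Teo in UTC: 08:30-14:15 (subtract 6h to convert from UTC+6).
Zara in UTC: 11:00-13:30, 15:15-15:45, 16:15-17:00 (add 1h to convert from UTC-1).
Ana in UTC: 06:00-08:00, 10:45-14:45 (add 3h to convert from UTC-3).
Jun in UTC: 10:00-13:45, 14:45-15:30 (add 3h to convert from UTC-3).
Zane in UTC: 06:45-13:30 (subtract 6h to convert from UTC+6).
Ines in UTC: 10:15-16:15 (add 1h to convert from UTC-1).
Sam ∩ Teo: 08:30-14:15.
Sam ∩ Teo ∩ Zara: 11:00-13:30.
Sam ∩ Teo ∩ Zara ∩ Ana: 11:00-13:30.
Sam ∩ Teo ∩ Zara ∩ Ana ∩ Jun: 11:00-13:30.
Sam ∩ Teo ∩ Zara ∩ Ana ∩ Jun ∩ Zane: 11:00-13:30.
Sam ∩ Teo ∩ Zara ∩ Ana ∩ Jun ∩ Zane ∩ Ines: 11:00-13:30.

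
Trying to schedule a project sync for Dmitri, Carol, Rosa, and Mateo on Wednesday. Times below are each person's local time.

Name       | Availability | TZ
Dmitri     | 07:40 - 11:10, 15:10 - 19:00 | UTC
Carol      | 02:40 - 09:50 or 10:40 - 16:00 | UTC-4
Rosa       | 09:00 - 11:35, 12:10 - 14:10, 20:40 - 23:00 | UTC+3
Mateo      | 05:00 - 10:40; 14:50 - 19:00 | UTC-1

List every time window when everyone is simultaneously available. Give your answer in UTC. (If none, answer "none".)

07:40-08:35, 09:10-11:10, 17:40-19:00

Dmitri in UTC: 07:40-11:10, 15:10-19:00.
Carol in UTC: 06:40-13:50, 14:40-20:00 (add 4h to convert from UTC-4).
Rosa in UTC: 06:00-08:35, 09:10-11:10, 17:40-20:00 (subtract 3h to convert from UTC+3).
Mateo in UTC: 06:00-11:40, 15:50-20:00 (add 1h to convert from UTC-1).
Dmitri ∩ Carol: 07:40-11:10, 15:10-19:00.
Dmitri ∩ Carol ∩ Rosa: 07:40-08:35, 09:10-11:10, 17:40-19:00.
Dmitri ∩ Carol ∩ Rosa ∩ Mateo: 07:40-08:35, 09:10-11:10, 17:40-19:00.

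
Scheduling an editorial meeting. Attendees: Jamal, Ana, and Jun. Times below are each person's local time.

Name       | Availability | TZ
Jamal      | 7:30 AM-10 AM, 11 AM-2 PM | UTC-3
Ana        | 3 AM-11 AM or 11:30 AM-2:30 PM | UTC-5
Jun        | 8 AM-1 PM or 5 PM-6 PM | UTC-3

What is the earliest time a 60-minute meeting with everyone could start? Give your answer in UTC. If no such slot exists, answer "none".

Jamal in UTC: 10:30-13:00, 14:00-17:00 (add 3h to convert from UTC-3).
Ana in UTC: 08:00-16:00, 16:30-19:30 (add 5h to convert from UTC-5).
Jun in UTC: 11:00-16:00, 20:00-21:00 (add 3h to convert from UTC-3).
Jamal ∩ Ana: 10:30-13:00, 14:00-16:00, 16:30-17:00.
Jamal ∩ Ana ∩ Jun: 11:00-13:00, 14:00-16:00.
Those are the intersection windows.
The first common window of at least 60 minutes is 11:00-13:00, so the earliest start is 11:00.

11:00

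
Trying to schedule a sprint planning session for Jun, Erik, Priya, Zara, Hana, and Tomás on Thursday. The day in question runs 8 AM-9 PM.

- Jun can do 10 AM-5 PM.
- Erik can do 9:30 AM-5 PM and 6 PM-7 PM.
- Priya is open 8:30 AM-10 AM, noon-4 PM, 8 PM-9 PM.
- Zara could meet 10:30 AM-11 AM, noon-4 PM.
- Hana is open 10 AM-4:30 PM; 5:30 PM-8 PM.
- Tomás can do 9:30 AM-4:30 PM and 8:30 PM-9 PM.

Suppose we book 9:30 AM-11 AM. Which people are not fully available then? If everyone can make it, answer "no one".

Hana, Jun, Priya, Zara

Jun: not fully free for 09:30-11:00. Erik: free for 09:30-11:00. Priya: not fully free for 09:30-11:00. Zara: not fully free for 09:30-11:00. Hana: not fully free for 09:30-11:00. Tomás: free for 09:30-11:00.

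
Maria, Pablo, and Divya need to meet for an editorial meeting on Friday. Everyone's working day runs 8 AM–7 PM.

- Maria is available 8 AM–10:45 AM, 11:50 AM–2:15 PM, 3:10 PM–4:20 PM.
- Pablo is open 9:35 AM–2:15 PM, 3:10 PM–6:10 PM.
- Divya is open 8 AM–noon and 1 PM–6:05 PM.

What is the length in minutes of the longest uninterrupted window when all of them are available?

Maria ∩ Pablo: 09:35-10:45, 11:50-14:15, 15:10-16:20.
Maria ∩ Pablo ∩ Divya: 09:35-10:45, 11:50-12:00, 13:00-14:15, 15:10-16:20.
The longest is 13:00-14:15 at 75 minutes.

75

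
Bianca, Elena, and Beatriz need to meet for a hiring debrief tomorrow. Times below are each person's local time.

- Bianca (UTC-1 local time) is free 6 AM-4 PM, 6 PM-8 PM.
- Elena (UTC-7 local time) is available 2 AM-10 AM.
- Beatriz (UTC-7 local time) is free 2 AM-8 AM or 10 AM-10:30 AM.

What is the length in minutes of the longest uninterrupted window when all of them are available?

Bianca in UTC: 07:00-17:00, 19:00-21:00 (add 1h to convert from UTC-1).
Elena in UTC: 09:00-17:00 (add 7h to convert from UTC-7).
Beatriz in UTC: 09:00-15:00, 17:00-17:30 (add 7h to convert from UTC-7).
Bianca ∩ Elena: 09:00-17:00.
Bianca ∩ Elena ∩ Beatriz: 09:00-15:00.
Those are the intersection windows.
The longest is 09:00-15:00 at 360 minutes.

360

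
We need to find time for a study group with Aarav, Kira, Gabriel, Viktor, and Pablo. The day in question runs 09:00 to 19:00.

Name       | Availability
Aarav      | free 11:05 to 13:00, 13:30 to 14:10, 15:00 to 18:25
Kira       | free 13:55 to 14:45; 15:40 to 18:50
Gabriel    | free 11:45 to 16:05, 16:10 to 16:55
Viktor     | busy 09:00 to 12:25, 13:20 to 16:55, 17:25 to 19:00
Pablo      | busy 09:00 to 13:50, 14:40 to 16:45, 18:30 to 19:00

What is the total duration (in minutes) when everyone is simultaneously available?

0

Aarav free: 11:05-13:00, 13:30-14:10, 15:00-18:25.
Kira free: 13:55-14:45, 15:40-18:50.
Gabriel free: 11:45-16:05, 16:10-16:55.
Viktor free: 12:25-13:20, 16:55-17:25 (invert busy blocks within the working day).
Pablo free: 13:50-14:40, 16:45-18:30 (invert busy blocks within the working day).
Aarav ∩ Kira: 13:55-14:10, 15:40-18:25.
Aarav ∩ Kira ∩ Gabriel: 13:55-14:10, 15:40-16:05, 16:10-16:55.
Aarav ∩ Kira ∩ Gabriel ∩ Viktor: ∅.
Aarav ∩ Kira ∩ Gabriel ∩ Viktor ∩ Pablo: ∅.
There is no time when everyone is free.
There is no common window, so the total is 0 minutes.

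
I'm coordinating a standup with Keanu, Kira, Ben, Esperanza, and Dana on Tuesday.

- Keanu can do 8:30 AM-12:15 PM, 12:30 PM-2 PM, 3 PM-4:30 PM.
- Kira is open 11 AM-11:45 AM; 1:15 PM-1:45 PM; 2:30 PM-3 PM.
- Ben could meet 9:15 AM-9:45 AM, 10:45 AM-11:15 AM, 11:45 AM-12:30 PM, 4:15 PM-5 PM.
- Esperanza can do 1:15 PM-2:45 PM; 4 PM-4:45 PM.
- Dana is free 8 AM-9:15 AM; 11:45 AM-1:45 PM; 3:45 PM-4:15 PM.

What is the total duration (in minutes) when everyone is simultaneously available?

Keanu ∩ Kira: 11:00-11:45, 13:15-13:45.
Keanu ∩ Kira ∩ Ben: 11:00-11:15.
Keanu ∩ Kira ∩ Ben ∩ Esperanza: ∅.
Keanu ∩ Kira ∩ Ben ∩ Esperanza ∩ Dana: ∅.
There is no time when everyone is free.
There is no common window, so the total is 0 minutes.

0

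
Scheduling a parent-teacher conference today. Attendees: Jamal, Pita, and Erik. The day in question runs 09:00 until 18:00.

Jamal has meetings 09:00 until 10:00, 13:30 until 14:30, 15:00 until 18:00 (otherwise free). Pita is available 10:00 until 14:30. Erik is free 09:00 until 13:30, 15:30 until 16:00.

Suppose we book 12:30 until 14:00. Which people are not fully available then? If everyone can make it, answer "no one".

Erik, Jamal

Jamal free: 10:00-13:30, 14:30-15:00 (invert busy blocks within the working day).
Pita free: 10:00-14:30.
Erik free: 09:00-13:30, 15:30-16:00.
Jamal: not fully free for 12:30-14:00. Pita: free for 12:30-14:00. Erik: not fully free for 12:30-14:00.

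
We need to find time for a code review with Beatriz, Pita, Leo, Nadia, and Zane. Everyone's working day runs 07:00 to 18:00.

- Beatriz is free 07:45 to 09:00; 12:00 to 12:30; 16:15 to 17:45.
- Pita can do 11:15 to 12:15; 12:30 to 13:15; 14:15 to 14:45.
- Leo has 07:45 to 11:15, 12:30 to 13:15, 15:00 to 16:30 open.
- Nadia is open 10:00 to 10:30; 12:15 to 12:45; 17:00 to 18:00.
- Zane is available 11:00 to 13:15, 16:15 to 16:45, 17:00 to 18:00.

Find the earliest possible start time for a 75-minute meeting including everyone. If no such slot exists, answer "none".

none

Beatriz ∩ Pita: 12:00-12:15.
Beatriz ∩ Pita ∩ Leo: ∅.
Beatriz ∩ Pita ∩ Leo ∩ Nadia: ∅.
Beatriz ∩ Pita ∩ Leo ∩ Nadia ∩ Zane: ∅.
There is no time when everyone is free.
No common window is at least 75 minutes long.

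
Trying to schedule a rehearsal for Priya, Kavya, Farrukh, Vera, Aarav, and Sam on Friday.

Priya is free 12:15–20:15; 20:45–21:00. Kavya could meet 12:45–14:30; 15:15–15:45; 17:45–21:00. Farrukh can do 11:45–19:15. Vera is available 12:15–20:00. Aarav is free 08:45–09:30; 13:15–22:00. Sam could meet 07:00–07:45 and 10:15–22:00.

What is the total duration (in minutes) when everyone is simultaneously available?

195

Priya ∩ Kavya: 12:45-14:30, 15:15-15:45, 17:45-20:15, 20:45-21:00.
Priya ∩ Kavya ∩ Farrukh: 12:45-14:30, 15:15-15:45, 17:45-19:15.
Priya ∩ Kavya ∩ Farrukh ∩ Vera: 12:45-14:30, 15:15-15:45, 17:45-19:15.
Priya ∩ Kavya ∩ Farrukh ∩ Vera ∩ Aarav: 13:15-14:30, 15:15-15:45, 17:45-19:15.
Priya ∩ Kavya ∩ Farrukh ∩ Vera ∩ Aarav ∩ Sam: 13:15-14:30, 15:15-15:45, 17:45-19:15.
Summing the common windows: 75 + 30 + 90 = 195 minutes.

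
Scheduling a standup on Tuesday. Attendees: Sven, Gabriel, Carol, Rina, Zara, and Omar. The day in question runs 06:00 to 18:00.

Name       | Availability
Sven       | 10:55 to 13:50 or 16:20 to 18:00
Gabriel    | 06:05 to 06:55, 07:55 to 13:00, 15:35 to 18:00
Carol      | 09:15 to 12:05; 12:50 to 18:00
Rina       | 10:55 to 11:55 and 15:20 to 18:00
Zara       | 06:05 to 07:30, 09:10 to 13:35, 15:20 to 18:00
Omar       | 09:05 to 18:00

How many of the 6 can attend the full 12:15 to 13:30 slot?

3

Sven, Zara, and Omar can make the full 12:15-13:30 slot — that's 3.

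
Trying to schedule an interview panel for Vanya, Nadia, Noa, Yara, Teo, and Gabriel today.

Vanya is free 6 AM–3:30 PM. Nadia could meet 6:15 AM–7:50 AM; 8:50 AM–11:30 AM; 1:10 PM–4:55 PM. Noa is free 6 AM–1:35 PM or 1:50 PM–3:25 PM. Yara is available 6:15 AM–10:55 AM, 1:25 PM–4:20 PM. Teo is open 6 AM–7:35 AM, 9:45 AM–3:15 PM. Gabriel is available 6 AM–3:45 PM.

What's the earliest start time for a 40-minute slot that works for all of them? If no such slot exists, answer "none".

06:15

Vanya ∩ Nadia: 06:15-07:50, 08:50-11:30, 13:10-15:30.
Vanya ∩ Nadia ∩ Noa: 06:15-07:50, 08:50-11:30, 13:10-13:35, 13:50-15:25.
Vanya ∩ Nadia ∩ Noa ∩ Yara: 06:15-07:50, 08:50-10:55, 13:25-13:35, 13:50-15:25.
Vanya ∩ Nadia ∩ Noa ∩ Yara ∩ Teo: 06:15-07:35, 09:45-10:55, 13:25-13:35, 13:50-15:15.
Vanya ∩ Nadia ∩ Noa ∩ Yara ∩ Teo ∩ Gabriel: 06:15-07:35, 09:45-10:55, 13:25-13:35, 13:50-15:15.
Those are the intersection windows.
The first common window of at least 40 minutes is 06:15-07:35, so the earliest start is 06:15.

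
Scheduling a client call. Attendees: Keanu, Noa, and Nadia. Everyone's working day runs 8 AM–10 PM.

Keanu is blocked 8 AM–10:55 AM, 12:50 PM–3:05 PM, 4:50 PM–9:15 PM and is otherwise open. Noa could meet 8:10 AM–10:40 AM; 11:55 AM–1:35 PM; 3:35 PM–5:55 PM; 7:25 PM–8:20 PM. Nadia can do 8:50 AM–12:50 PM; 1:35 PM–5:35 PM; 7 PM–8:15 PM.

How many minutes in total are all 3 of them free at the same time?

Keanu free: 10:55-12:50, 15:05-16:50, 21:15-22:00 (invert busy blocks within the working day).
Noa free: 08:10-10:40, 11:55-13:35, 15:35-17:55, 19:25-20:20.
Nadia free: 08:50-12:50, 13:35-17:35, 19:00-20:15.
Keanu ∩ Noa: 11:55-12:50, 15:35-16:50.
Keanu ∩ Noa ∩ Nadia: 11:55-12:50, 15:35-16:50.
Summing the common windows: 55 + 75 = 130 minutes.

130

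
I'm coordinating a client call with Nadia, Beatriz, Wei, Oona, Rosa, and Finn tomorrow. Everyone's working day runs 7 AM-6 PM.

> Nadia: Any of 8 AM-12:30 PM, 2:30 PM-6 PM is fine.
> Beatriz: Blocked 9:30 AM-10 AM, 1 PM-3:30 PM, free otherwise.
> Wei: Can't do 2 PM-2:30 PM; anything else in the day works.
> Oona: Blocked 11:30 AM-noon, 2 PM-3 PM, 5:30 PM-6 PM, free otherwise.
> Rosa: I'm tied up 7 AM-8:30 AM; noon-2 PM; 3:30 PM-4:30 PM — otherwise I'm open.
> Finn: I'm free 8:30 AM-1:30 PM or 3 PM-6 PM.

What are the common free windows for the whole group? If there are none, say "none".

Nadia free: 08:00-12:30, 14:30-18:00.
Beatriz free: 07:00-09:30, 10:00-13:00, 15:30-18:00 (invert busy blocks within the working day).
Wei free: 07:00-14:00, 14:30-18:00 (invert busy blocks within the working day).
Oona free: 07:00-11:30, 12:00-14:00, 15:00-17:30 (invert busy blocks within the working day).
Rosa free: 08:30-12:00, 14:00-15:30, 16:30-18:00 (invert busy blocks within the working day).
Finn free: 08:30-13:30, 15:00-18:00.
Nadia ∩ Beatriz: 08:00-09:30, 10:00-12:30, 15:30-18:00.
Nadia ∩ Beatriz ∩ Wei: 08:00-09:30, 10:00-12:30, 15:30-18:00.
Nadia ∩ Beatriz ∩ Wei ∩ Oona: 08:00-09:30, 10:00-11:30, 12:00-12:30, 15:30-17:30.
Nadia ∩ Beatriz ∩ Wei ∩ Oona ∩ Rosa: 08:30-09:30, 10:00-11:30, 16:30-17:30.
Nadia ∩ Beatriz ∩ Wei ∩ Oona ∩ Rosa ∩ Finn: 08:30-09:30, 10:00-11:30, 16:30-17:30.
So the common availability across everyone is 08:30-09:30, 10:00-11:30, 16:30-17:30.

08:30-09:30, 10:00-11:30, 16:30-17:30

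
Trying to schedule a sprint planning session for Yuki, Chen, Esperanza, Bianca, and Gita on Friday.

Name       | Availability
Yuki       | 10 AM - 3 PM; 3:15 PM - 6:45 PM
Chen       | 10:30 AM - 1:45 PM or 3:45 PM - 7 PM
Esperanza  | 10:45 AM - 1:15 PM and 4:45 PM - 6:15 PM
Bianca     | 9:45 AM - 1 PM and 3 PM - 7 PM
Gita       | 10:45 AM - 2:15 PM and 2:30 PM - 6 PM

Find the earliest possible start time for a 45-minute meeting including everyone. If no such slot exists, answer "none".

10:45

Yuki ∩ Chen: 10:30-13:45, 15:45-18:45.
Yuki ∩ Chen ∩ Esperanza: 10:45-13:15, 16:45-18:15.
Yuki ∩ Chen ∩ Esperanza ∩ Bianca: 10:45-13:00, 16:45-18:15.
Yuki ∩ Chen ∩ Esperanza ∩ Bianca ∩ Gita: 10:45-13:00, 16:45-18:00.
The first common window of at least 45 minutes is 10:45-13:00, so the earliest start is 10:45.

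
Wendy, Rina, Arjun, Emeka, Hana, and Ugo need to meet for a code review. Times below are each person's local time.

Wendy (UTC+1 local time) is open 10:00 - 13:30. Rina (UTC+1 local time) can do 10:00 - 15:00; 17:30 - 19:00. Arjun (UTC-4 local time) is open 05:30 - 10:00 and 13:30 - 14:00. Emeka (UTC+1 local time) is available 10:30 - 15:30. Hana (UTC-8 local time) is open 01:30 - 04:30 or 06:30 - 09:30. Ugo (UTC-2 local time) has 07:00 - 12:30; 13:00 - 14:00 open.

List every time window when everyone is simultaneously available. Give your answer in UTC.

09:30-12:30

Wendy in UTC: 09:00-12:30 (subtract 1h to convert from UTC+1).
Rina in UTC: 09:00-14:00, 16:30-18:00 (subtract 1h to convert from UTC+1).
Arjun in UTC: 09:30-14:00, 17:30-18:00 (add 4h to convert from UTC-4).
Emeka in UTC: 09:30-14:30 (subtract 1h to convert from UTC+1).
Hana in UTC: 09:30-12:30, 14:30-17:30 (add 8h to convert from UTC-8).
Ugo in UTC: 09:00-14:30, 15:00-16:00 (add 2h to convert from UTC-2).
Wendy ∩ Rina: 09:00-12:30.
Wendy ∩ Rina ∩ Arjun: 09:30-12:30.
Wendy ∩ Rina ∩ Arjun ∩ Emeka: 09:30-12:30.
Wendy ∩ Rina ∩ Arjun ∩ Emeka ∩ Hana: 09:30-12:30.
Wendy ∩ Rina ∩ Arjun ∩ Emeka ∩ Hana ∩ Ugo: 09:30-12:30.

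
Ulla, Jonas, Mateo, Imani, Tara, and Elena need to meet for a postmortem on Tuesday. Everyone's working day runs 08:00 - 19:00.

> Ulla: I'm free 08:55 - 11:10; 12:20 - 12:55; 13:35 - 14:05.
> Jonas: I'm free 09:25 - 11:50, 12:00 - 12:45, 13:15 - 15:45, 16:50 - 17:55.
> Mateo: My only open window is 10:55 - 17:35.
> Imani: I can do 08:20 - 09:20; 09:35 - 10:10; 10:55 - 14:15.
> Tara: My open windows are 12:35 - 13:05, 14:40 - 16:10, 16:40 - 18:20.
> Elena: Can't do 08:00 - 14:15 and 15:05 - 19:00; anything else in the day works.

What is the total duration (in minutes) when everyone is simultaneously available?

Ulla free: 08:55-11:10, 12:20-12:55, 13:35-14:05.
Jonas free: 09:25-11:50, 12:00-12:45, 13:15-15:45, 16:50-17:55.
Mateo free: 10:55-17:35.
Imani free: 08:20-09:20, 09:35-10:10, 10:55-14:15.
Tara free: 12:35-13:05, 14:40-16:10, 16:40-18:20.
Elena free: 14:15-15:05 (invert busy blocks within the working day).
Ulla ∩ Jonas: 09:25-11:10, 12:20-12:45, 13:35-14:05.
Ulla ∩ Jonas ∩ Mateo: 10:55-11:10, 12:20-12:45, 13:35-14:05.
Ulla ∩ Jonas ∩ Mateo ∩ Imani: 10:55-11:10, 12:20-12:45, 13:35-14:05.
Ulla ∩ Jonas ∩ Mateo ∩ Imani ∩ Tara: 12:35-12:45.
Ulla ∩ Jonas ∩ Mateo ∩ Imani ∩ Tara ∩ Elena: ∅.
There is no time when everyone is free.
There is no common window, so the total is 0 minutes.

0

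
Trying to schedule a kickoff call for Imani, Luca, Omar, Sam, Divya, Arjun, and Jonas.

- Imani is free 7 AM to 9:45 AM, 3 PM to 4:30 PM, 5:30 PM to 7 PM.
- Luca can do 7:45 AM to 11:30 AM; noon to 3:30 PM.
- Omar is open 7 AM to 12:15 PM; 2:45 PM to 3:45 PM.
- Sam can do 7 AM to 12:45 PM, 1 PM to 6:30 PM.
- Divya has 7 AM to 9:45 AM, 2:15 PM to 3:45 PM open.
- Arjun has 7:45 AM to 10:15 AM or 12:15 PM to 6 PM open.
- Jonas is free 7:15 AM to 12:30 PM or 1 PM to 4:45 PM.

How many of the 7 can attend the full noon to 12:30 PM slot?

3

Luca, Sam, and Jonas can make the full 12:00-12:30 slot — that's 3.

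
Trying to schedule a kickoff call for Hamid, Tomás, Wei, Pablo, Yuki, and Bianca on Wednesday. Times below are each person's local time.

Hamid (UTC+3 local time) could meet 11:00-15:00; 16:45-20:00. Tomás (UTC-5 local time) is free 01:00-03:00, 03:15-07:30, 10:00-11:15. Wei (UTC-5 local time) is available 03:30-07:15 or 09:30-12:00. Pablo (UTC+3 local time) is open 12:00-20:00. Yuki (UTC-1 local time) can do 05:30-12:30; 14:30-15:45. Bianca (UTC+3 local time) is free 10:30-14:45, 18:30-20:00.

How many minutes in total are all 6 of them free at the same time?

210

Hamid in UTC: 08:00-12:00, 13:45-17:00 (subtract 3h to convert from UTC+3).
Tomás in UTC: 06:00-08:00, 08:15-12:30, 15:00-16:15 (add 5h to convert from UTC-5).
Wei in UTC: 08:30-12:15, 14:30-17:00 (add 5h to convert from UTC-5).
Pablo in UTC: 09:00-17:00 (subtract 3h to convert from UTC+3).
Yuki in UTC: 06:30-13:30, 15:30-16:45 (add 1h to convert from UTC-1).
Bianca in UTC: 07:30-11:45, 15:30-17:00 (subtract 3h to convert from UTC+3).
Hamid ∩ Tomás: 08:15-12:00, 15:00-16:15.
Hamid ∩ Tomás ∩ Wei: 08:30-12:00, 15:00-16:15.
Hamid ∩ Tomás ∩ Wei ∩ Pablo: 09:00-12:00, 15:00-16:15.
Hamid ∩ Tomás ∩ Wei ∩ Pablo ∩ Yuki: 09:00-12:00, 15:30-16:15.
Hamid ∩ Tomás ∩ Wei ∩ Pablo ∩ Yuki ∩ Bianca: 09:00-11:45, 15:30-16:15.
Summing the common windows: 165 + 45 = 210 minutes.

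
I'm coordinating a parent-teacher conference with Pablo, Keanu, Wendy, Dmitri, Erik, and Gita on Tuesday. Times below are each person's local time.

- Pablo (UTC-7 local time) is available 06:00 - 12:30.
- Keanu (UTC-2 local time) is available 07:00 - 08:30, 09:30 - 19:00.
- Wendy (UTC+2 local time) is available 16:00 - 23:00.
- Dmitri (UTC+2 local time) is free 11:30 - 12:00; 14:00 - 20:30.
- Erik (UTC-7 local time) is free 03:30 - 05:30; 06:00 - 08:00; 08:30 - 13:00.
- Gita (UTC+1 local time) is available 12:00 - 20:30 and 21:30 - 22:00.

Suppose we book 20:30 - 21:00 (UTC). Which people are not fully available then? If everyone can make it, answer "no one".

Dmitri, Erik, Pablo

Pablo in UTC: 13:00-19:30 (add 7h to convert from UTC-7).
Keanu in UTC: 09:00-10:30, 11:30-21:00 (add 2h to convert from UTC-2).
Wendy in UTC: 14:00-21:00 (subtract 2h to convert from UTC+2).
Dmitri in UTC: 09:30-10:00, 12:00-18:30 (subtract 2h to convert from UTC+2).
Erik in UTC: 10:30-12:30, 13:00-15:00, 15:30-20:00 (add 7h to convert from UTC-7).
Gita in UTC: 11:00-19:30, 20:30-21:00 (subtract 1h to convert from UTC+1).
Pablo: not fully free for 20:30-21:00. Keanu: free for 20:30-21:00. Wendy: free for 20:30-21:00. Dmitri: not fully free for 20:30-21:00. Erik: not fully free for 20:30-21:00. Gita: free for 20:30-21:00.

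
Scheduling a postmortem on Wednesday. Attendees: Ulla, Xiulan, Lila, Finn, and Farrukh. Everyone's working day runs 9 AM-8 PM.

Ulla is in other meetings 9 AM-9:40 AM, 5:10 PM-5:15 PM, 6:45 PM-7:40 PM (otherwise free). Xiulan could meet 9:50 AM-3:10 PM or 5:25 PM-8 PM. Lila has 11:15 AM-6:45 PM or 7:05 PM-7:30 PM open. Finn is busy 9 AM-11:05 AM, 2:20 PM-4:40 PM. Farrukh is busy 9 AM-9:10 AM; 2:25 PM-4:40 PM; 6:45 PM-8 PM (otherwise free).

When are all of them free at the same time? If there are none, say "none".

11:15-14:20, 17:25-18:45

Ulla free: 09:40-17:10, 17:15-18:45, 19:40-20:00 (invert busy blocks within the working day).
Xiulan free: 09:50-15:10, 17:25-20:00.
Lila free: 11:15-18:45, 19:05-19:30.
Finn free: 11:05-14:20, 16:40-20:00 (invert busy blocks within the working day).
Farrukh free: 09:10-14:25, 16:40-18:45 (invert busy blocks within the working day).
Ulla ∩ Xiulan: 09:50-15:10, 17:25-18:45, 19:40-20:00.
Ulla ∩ Xiulan ∩ Lila: 11:15-15:10, 17:25-18:45.
Ulla ∩ Xiulan ∩ Lila ∩ Finn: 11:15-14:20, 17:25-18:45.
Ulla ∩ Xiulan ∩ Lila ∩ Finn ∩ Farrukh: 11:15-14:20, 17:25-18:45.
So the common availability across everyone is 11:15-14:20, 17:25-18:45.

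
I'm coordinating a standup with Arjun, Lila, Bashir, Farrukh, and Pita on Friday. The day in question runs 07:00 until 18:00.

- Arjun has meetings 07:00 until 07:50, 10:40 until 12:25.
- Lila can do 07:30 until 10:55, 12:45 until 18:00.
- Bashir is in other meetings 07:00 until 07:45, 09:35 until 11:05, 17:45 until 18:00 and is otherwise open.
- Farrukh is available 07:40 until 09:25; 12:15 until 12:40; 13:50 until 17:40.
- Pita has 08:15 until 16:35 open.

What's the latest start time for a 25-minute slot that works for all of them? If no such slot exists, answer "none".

16:10

Arjun free: 07:50-10:40, 12:25-18:00 (invert busy blocks within the working day).
Lila free: 07:30-10:55, 12:45-18:00.
Bashir free: 07:45-09:35, 11:05-17:45 (invert busy blocks within the working day).
Farrukh free: 07:40-09:25, 12:15-12:40, 13:50-17:40.
Pita free: 08:15-16:35.
Arjun ∩ Lila: 07:50-10:40, 12:45-18:00.
Arjun ∩ Lila ∩ Bashir: 07:50-09:35, 12:45-17:45.
Arjun ∩ Lila ∩ Bashir ∩ Farrukh: 07:50-09:25, 13:50-17:40.
Arjun ∩ Lila ∩ Bashir ∩ Farrukh ∩ Pita: 08:15-09:25, 13:50-16:35.
The last common window of at least 25 minutes is 13:50-16:35; a 25-minute meeting can start as late as 16:10 and still end by 16:35.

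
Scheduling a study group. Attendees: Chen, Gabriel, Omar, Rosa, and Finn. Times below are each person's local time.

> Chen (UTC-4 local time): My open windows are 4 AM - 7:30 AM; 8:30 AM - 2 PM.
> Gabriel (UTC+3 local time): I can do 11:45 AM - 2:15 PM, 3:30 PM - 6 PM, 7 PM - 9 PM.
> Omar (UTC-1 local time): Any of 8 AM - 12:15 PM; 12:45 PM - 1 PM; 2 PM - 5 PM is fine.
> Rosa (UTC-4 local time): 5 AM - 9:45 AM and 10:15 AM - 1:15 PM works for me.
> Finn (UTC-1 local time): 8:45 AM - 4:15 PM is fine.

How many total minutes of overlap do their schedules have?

Chen in UTC: 08:00-11:30, 12:30-18:00 (add 4h to convert from UTC-4).
Gabriel in UTC: 08:45-11:15, 12:30-15:00, 16:00-18:00 (subtract 3h to convert from UTC+3).
Omar in UTC: 09:00-13:15, 13:45-14:00, 15:00-18:00 (add 1h to convert from UTC-1).
Rosa in UTC: 09:00-13:45, 14:15-17:15 (add 4h to convert from UTC-4).
Finn in UTC: 09:45-17:15 (add 1h to convert from UTC-1).
Chen ∩ Gabriel: 08:45-11:15, 12:30-15:00, 16:00-18:00.
Chen ∩ Gabriel ∩ Omar: 09:00-11:15, 12:30-13:15, 13:45-14:00, 16:00-18:00.
Chen ∩ Gabriel ∩ Omar ∩ Rosa: 09:00-11:15, 12:30-13:15, 16:00-17:15.
Chen ∩ Gabriel ∩ Omar ∩ Rosa ∩ Finn: 09:45-11:15, 12:30-13:15, 16:00-17:15.
So the common availability across everyone is 09:45-11:15, 12:30-13:15, 16:00-17:15.
Summing the common windows: 90 + 45 + 75 = 210 minutes.

210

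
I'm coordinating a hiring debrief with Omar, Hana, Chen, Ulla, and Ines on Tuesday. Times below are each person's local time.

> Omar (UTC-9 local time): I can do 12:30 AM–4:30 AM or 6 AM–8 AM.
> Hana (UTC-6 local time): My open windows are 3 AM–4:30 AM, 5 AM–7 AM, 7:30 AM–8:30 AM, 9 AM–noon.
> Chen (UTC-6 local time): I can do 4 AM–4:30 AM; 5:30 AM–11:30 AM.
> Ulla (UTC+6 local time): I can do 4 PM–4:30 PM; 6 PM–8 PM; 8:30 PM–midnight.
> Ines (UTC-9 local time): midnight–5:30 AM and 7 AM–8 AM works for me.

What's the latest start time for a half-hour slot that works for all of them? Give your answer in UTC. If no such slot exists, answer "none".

16:30

Omar in UTC: 09:30-13:30, 15:00-17:00 (add 9h to convert from UTC-9).
Hana in UTC: 09:00-10:30, 11:00-13:00, 13:30-14:30, 15:00-18:00 (add 6h to convert from UTC-6).
Chen in UTC: 10:00-10:30, 11:30-17:30 (add 6h to convert from UTC-6).
Ulla in UTC: 10:00-10:30, 12:00-14:00, 14:30-18:00 (subtract 6h to convert from UTC+6).
Ines in UTC: 09:00-14:30, 16:00-17:00 (add 9h to convert from UTC-9).
Omar ∩ Hana: 09:30-10:30, 11:00-13:00, 15:00-17:00.
Omar ∩ Hana ∩ Chen: 10:00-10:30, 11:30-13:00, 15:00-17:00.
Omar ∩ Hana ∩ Chen ∩ Ulla: 10:00-10:30, 12:00-13:00, 15:00-17:00.
Omar ∩ Hana ∩ Chen ∩ Ulla ∩ Ines: 10:00-10:30, 12:00-13:00, 16:00-17:00.
The last common window of at least 30 minutes is 16:00-17:00; a 30-minute meeting can start as late as 16:30 and still end by 17:00.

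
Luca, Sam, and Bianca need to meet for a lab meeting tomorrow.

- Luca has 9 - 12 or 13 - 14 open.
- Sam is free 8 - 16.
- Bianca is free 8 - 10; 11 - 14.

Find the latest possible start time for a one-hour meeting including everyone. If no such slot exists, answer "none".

Luca ∩ Sam: 09:00-12:00, 13:00-14:00.
Luca ∩ Sam ∩ Bianca: 09:00-10:00, 11:00-12:00, 13:00-14:00.
The last common window of at least 60 minutes is 13:00-14:00; a 60-minute meeting can start as late as 13:00 and still end by 14:00.

13:00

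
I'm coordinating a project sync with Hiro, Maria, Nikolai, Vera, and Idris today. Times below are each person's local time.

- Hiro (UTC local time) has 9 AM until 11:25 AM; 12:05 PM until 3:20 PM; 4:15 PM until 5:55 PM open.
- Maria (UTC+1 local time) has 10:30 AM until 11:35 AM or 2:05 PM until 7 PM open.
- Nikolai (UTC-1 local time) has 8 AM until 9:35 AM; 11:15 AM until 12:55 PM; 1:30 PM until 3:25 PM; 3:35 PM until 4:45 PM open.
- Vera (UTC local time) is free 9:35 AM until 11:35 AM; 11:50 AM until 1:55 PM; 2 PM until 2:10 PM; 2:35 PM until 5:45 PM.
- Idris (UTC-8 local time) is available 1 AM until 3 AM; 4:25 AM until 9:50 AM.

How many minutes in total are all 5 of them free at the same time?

235

Hiro in UTC: 09:00-11:25, 12:05-15:20, 16:15-17:55.
Maria in UTC: 09:30-10:35, 13:05-18:00 (subtract 1h to convert from UTC+1).
Nikolai in UTC: 09:00-10:35, 12:15-13:55, 14:30-16:25, 16:35-17:45 (add 1h to convert from UTC-1).
Vera in UTC: 09:35-11:35, 11:50-13:55, 14:00-14:10, 14:35-17:45.
Idris in UTC: 09:00-11:00, 12:25-17:50 (add 8h to convert from UTC-8).
Hiro ∩ Maria: 09:30-10:35, 13:05-15:20, 16:15-17:55.
Hiro ∩ Maria ∩ Nikolai: 09:30-10:35, 13:05-13:55, 14:30-15:20, 16:15-16:25, 16:35-17:45.
Hiro ∩ Maria ∩ Nikolai ∩ Vera: 09:35-10:35, 13:05-13:55, 14:35-15:20, 16:15-16:25, 16:35-17:45.
Hiro ∩ Maria ∩ Nikolai ∩ Vera ∩ Idris: 09:35-10:35, 13:05-13:55, 14:35-15:20, 16:15-16:25, 16:35-17:45.
Those are the intersection windows.
Summing the common windows: 60 + 50 + 45 + 10 + 70 = 235 minutes.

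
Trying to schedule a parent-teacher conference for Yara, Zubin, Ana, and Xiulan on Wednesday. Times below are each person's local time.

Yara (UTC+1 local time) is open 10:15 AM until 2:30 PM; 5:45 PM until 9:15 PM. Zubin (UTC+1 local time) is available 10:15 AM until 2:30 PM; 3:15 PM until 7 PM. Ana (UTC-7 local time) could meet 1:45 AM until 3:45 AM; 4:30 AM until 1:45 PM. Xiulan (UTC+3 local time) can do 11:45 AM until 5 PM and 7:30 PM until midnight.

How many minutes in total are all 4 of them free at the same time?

Yara in UTC: 09:15-13:30, 16:45-20:15 (subtract 1h to convert from UTC+1).
Zubin in UTC: 09:15-13:30, 14:15-18:00 (subtract 1h to convert from UTC+1).
Ana in UTC: 08:45-10:45, 11:30-20:45 (add 7h to convert from UTC-7).
Xiulan in UTC: 08:45-14:00, 16:30-21:00 (subtract 3h to convert from UTC+3).
Yara ∩ Zubin: 09:15-13:30, 16:45-18:00.
Yara ∩ Zubin ∩ Ana: 09:15-10:45, 11:30-13:30, 16:45-18:00.
Yara ∩ Zubin ∩ Ana ∩ Xiulan: 09:15-10:45, 11:30-13:30, 16:45-18:00.
Those are the intersection windows.
Summing the common windows: 90 + 120 + 75 = 285 minutes.

285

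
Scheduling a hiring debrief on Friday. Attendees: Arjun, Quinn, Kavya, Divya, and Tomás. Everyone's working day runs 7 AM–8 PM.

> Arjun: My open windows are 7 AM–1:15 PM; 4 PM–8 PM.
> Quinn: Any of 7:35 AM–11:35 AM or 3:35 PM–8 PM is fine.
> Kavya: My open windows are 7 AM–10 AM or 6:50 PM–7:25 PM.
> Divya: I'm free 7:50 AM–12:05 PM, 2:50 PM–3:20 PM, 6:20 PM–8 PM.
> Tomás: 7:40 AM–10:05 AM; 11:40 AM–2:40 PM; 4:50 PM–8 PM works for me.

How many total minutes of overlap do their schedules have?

Arjun ∩ Quinn: 07:35-11:35, 16:00-20:00.
Arjun ∩ Quinn ∩ Kavya: 07:35-10:00, 18:50-19:25.
Arjun ∩ Quinn ∩ Kavya ∩ Divya: 07:50-10:00, 18:50-19:25.
Arjun ∩ Quinn ∩ Kavya ∩ Divya ∩ Tomás: 07:50-10:00, 18:50-19:25.
Summing the common windows: 130 + 35 = 165 minutes.

165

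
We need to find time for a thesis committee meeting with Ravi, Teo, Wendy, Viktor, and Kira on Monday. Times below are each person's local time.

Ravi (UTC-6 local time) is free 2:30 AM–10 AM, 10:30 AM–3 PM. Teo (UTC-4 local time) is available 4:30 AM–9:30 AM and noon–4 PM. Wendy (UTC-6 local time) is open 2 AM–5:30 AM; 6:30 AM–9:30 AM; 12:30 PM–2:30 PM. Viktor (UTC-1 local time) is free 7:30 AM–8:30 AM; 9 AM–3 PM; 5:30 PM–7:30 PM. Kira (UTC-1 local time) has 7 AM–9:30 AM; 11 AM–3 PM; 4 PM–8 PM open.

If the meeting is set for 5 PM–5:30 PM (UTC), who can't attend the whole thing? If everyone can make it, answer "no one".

Viktor, Wendy

Ravi in UTC: 08:30-16:00, 16:30-21:00 (add 6h to convert from UTC-6).
Teo in UTC: 08:30-13:30, 16:00-20:00 (add 4h to convert from UTC-4).
Wendy in UTC: 08:00-11:30, 12:30-15:30, 18:30-20:30 (add 6h to convert from UTC-6).
Viktor in UTC: 08:30-09:30, 10:00-16:00, 18:30-20:30 (add 1h to convert from UTC-1).
Kira in UTC: 08:00-10:30, 12:00-16:00, 17:00-21:00 (add 1h to convert from UTC-1).
Ravi: free for 17:00-17:30. Teo: free for 17:00-17:30. Wendy: not fully free for 17:00-17:30. Viktor: not fully free for 17:00-17:30. Kira: free for 17:00-17:30.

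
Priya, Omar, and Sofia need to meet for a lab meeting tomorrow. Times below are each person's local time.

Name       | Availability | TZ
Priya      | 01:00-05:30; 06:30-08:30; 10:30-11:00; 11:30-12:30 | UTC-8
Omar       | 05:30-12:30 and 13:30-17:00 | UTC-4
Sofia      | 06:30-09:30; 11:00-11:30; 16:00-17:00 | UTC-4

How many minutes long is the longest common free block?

Priya in UTC: 09:00-13:30, 14:30-16:30, 18:30-19:00, 19:30-20:30 (add 8h to convert from UTC-8).
Omar in UTC: 09:30-16:30, 17:30-21:00 (add 4h to convert from UTC-4).
Sofia in UTC: 10:30-13:30, 15:00-15:30, 20:00-21:00 (add 4h to convert from UTC-4).
Priya ∩ Omar: 09:30-13:30, 14:30-16:30, 18:30-19:00, 19:30-20:30.
Priya ∩ Omar ∩ Sofia: 10:30-13:30, 15:00-15:30, 20:00-20:30.
The longest is 10:30-13:30 at 180 minutes.

180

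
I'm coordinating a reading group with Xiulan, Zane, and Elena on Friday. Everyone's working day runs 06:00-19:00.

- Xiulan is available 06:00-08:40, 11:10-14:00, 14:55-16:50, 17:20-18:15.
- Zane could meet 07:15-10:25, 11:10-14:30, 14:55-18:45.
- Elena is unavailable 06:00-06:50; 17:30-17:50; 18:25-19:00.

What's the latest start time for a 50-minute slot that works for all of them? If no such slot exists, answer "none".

16:00

Xiulan free: 06:00-08:40, 11:10-14:00, 14:55-16:50, 17:20-18:15.
Zane free: 07:15-10:25, 11:10-14:30, 14:55-18:45.
Elena free: 06:50-17:30, 17:50-18:25 (invert busy blocks within the working day).
Xiulan ∩ Zane: 07:15-08:40, 11:10-14:00, 14:55-16:50, 17:20-18:15.
Xiulan ∩ Zane ∩ Elena: 07:15-08:40, 11:10-14:00, 14:55-16:50, 17:20-17:30, 17:50-18:15.
The last common window of at least 50 minutes is 14:55-16:50; a 50-minute meeting can start as late as 16:00 and still end by 16:50.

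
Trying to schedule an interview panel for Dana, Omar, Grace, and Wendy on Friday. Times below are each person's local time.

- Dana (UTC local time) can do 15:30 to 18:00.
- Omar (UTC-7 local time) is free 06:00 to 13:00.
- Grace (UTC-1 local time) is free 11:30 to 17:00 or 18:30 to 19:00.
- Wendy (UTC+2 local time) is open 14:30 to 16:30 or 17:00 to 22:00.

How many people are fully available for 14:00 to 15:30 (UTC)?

2

Dana in UTC: 15:30-18:00.
Omar in UTC: 13:00-20:00 (add 7h to convert from UTC-7).
Grace in UTC: 12:30-18:00, 19:30-20:00 (add 1h to convert from UTC-1).
Wendy in UTC: 12:30-14:30, 15:00-20:00 (subtract 2h to convert from UTC+2).
Omar and Grace can make the full 14:00-15:30 slot — that's 2.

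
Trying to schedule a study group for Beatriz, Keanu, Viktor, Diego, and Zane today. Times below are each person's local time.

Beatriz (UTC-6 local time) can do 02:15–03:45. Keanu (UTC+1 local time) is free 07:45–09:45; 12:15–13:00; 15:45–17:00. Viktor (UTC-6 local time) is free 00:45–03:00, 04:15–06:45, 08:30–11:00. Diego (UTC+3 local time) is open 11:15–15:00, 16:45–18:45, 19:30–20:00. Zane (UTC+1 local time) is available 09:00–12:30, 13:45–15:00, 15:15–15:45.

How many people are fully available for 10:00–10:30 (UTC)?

2

Beatriz in UTC: 08:15-09:45 (add 6h to convert from UTC-6).
Keanu in UTC: 06:45-08:45, 11:15-12:00, 14:45-16:00 (subtract 1h to convert from UTC+1).
Viktor in UTC: 06:45-09:00, 10:15-12:45, 14:30-17:00 (add 6h to convert from UTC-6).
Diego in UTC: 08:15-12:00, 13:45-15:45, 16:30-17:00 (subtract 3h to convert from UTC+3).
Zane in UTC: 08:00-11:30, 12:45-14:00, 14:15-14:45 (subtract 1h to convert from UTC+1).
Diego and Zane can make the full 10:00-10:30 slot — that's 2.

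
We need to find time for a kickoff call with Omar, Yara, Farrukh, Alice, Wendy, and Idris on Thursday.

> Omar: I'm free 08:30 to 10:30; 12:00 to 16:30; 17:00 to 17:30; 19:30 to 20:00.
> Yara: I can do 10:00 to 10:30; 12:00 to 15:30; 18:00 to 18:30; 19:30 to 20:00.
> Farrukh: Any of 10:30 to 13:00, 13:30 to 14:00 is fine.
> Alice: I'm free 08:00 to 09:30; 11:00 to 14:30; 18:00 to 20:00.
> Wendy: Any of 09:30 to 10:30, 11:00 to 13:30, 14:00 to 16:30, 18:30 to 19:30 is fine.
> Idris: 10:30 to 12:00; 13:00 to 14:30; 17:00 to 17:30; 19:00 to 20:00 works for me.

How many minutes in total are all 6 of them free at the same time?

0

Omar ∩ Yara: 10:00-10:30, 12:00-15:30, 19:30-20:00.
Omar ∩ Yara ∩ Farrukh: 12:00-13:00, 13:30-14:00.
Omar ∩ Yara ∩ Farrukh ∩ Alice: 12:00-13:00, 13:30-14:00.
Omar ∩ Yara ∩ Farrukh ∩ Alice ∩ Wendy: 12:00-13:00.
Omar ∩ Yara ∩ Farrukh ∩ Alice ∩ Wendy ∩ Idris: ∅.
There is no time when everyone is free.
There is no common window, so the total is 0 minutes.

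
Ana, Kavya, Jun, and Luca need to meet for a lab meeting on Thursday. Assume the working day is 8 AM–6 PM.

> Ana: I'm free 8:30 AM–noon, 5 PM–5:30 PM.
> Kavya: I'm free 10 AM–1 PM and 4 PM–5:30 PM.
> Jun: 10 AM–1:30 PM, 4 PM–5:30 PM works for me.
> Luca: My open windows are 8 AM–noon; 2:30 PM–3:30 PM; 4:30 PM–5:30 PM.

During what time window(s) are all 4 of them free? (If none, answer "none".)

10:00-12:00, 17:00-17:30

Ana ∩ Kavya: 10:00-12:00, 17:00-17:30.
Ana ∩ Kavya ∩ Jun: 10:00-12:00, 17:00-17:30.
Ana ∩ Kavya ∩ Jun ∩ Luca: 10:00-12:00, 17:00-17:30.
So the common availability across everyone is 10:00-12:00, 17:00-17:30.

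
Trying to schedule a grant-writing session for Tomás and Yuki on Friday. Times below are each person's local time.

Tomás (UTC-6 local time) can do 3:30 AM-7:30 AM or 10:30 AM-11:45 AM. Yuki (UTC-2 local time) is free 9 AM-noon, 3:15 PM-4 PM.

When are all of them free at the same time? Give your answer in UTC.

11:00-13:30, 17:15-17:45

Tomás in UTC: 09:30-13:30, 16:30-17:45 (add 6h to convert from UTC-6).
Yuki in UTC: 11:00-14:00, 17:15-18:00 (add 2h to convert from UTC-2).
Tomás ∩ Yuki: 11:00-13:30, 17:15-17:45.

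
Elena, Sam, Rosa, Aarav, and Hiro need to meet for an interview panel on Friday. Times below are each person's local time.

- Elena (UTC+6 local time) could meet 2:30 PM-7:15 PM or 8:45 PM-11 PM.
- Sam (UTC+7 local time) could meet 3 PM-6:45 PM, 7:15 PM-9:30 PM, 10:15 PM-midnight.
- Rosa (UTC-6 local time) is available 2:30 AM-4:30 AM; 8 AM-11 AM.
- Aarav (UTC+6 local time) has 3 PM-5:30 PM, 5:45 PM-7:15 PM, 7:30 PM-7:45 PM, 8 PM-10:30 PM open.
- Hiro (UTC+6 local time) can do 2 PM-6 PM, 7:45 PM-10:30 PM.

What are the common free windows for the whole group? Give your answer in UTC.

09:00-10:30, 15:15-16:30

Elena in UTC: 08:30-13:15, 14:45-17:00 (subtract 6h to convert from UTC+6).
Sam in UTC: 08:00-11:45, 12:15-14:30, 15:15-17:00 (subtract 7h to convert from UTC+7).
Rosa in UTC: 08:30-10:30, 14:00-17:00 (add 6h to convert from UTC-6).
Aarav in UTC: 09:00-11:30, 11:45-13:15, 13:30-13:45, 14:00-16:30 (subtract 6h to convert from UTC+6).
Hiro in UTC: 08:00-12:00, 13:45-16:30 (subtract 6h to convert from UTC+6).
Elena ∩ Sam: 08:30-11:45, 12:15-13:15, 15:15-17:00.
Elena ∩ Sam ∩ Rosa: 08:30-10:30, 15:15-17:00.
Elena ∩ Sam ∩ Rosa ∩ Aarav: 09:00-10:30, 15:15-16:30.
Elena ∩ Sam ∩ Rosa ∩ Aarav ∩ Hiro: 09:00-10:30, 15:15-16:30.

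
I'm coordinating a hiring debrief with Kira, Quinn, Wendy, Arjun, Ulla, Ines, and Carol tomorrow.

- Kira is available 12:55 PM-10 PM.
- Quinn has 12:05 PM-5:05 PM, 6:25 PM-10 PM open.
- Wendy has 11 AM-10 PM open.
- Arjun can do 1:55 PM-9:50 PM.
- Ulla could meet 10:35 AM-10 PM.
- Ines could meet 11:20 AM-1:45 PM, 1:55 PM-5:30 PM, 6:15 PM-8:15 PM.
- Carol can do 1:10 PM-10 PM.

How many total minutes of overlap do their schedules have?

300

Kira ∩ Quinn: 12:55-17:05, 18:25-22:00.
Kira ∩ Quinn ∩ Wendy: 12:55-17:05, 18:25-22:00.
Kira ∩ Quinn ∩ Wendy ∩ Arjun: 13:55-17:05, 18:25-21:50.
Kira ∩ Quinn ∩ Wendy ∩ Arjun ∩ Ulla: 13:55-17:05, 18:25-21:50.
Kira ∩ Quinn ∩ Wendy ∩ Arjun ∩ Ulla ∩ Ines: 13:55-17:05, 18:25-20:15.
Kira ∩ Quinn ∩ Wendy ∩ Arjun ∩ Ulla ∩ Ines ∩ Carol: 13:55-17:05, 18:25-20:15.
Those are the intersection windows.
Summing the common windows: 190 + 110 = 300 minutes.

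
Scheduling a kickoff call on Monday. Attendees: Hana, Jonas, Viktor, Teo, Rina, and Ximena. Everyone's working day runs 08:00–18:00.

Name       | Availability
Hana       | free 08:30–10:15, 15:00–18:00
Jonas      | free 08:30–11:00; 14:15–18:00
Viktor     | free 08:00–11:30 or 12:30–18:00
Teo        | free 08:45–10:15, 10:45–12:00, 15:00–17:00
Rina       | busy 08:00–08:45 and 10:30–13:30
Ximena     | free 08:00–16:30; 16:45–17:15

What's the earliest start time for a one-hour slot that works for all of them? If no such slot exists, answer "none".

Hana free: 08:30-10:15, 15:00-18:00.
Jonas free: 08:30-11:00, 14:15-18:00.
Viktor free: 08:00-11:30, 12:30-18:00.
Teo free: 08:45-10:15, 10:45-12:00, 15:00-17:00.
Rina free: 08:45-10:30, 13:30-18:00 (invert busy blocks within the working day).
Ximena free: 08:00-16:30, 16:45-17:15.
Hana ∩ Jonas: 08:30-10:15, 15:00-18:00.
Hana ∩ Jonas ∩ Viktor: 08:30-10:15, 15:00-18:00.
Hana ∩ Jonas ∩ Viktor ∩ Teo: 08:45-10:15, 15:00-17:00.
Hana ∩ Jonas ∩ Viktor ∩ Teo ∩ Rina: 08:45-10:15, 15:00-17:00.
Hana ∩ Jonas ∩ Viktor ∩ Teo ∩ Rina ∩ Ximena: 08:45-10:15, 15:00-16:30, 16:45-17:00.
The first common window of at least 60 minutes is 08:45-10:15, so the earliest start is 08:45.

08:45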